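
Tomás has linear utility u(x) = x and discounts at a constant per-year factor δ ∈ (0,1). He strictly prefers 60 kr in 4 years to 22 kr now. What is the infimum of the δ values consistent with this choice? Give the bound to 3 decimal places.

The preference means 22 < δ^4·60.
So δ^4 > 22/60 = 0.36667; taking the 4th root of both positive sides preserves the inequality.
δ > 0.36667^(1/4) = 0.778.

δ > 0.778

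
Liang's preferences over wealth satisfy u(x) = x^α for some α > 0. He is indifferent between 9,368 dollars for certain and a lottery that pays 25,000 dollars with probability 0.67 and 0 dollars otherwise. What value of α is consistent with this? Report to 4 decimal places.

EU(lottery) = 0.67·25000^α + 0.33·0 = 0.67·25000^α.
Indifference: 9368^α = 0.67·25000^α, so (9368/25000)^α = 0.67.
Take logs: α = ln 0.67 / ln(9368/25000) ≈ 0.407994.

α ≈ 0.4080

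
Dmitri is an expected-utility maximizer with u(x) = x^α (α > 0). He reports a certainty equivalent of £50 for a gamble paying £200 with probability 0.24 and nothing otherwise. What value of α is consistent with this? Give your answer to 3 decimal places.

Since u(0) = 0, the lottery's EU is 0.24·200^α.
Setting u(50) equal to that: 50^α = 0.24·200^α ⇒ (50/200)^α = 0.24.
Taking logs: α·ln(50/200) = ln(0.24), so α = -1.427116 / -1.386294 ≈ 1.029.

α ≈ 1.029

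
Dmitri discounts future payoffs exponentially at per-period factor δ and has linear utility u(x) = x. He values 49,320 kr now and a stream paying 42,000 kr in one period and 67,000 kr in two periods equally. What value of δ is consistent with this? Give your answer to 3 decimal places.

δ ≈ 0.600

Equating present values: 49320 = 42000δ + 67000δ².
That is, 67000δ² + 42000δ − 49320 = 0, a quadratic in δ.
By the quadratic formula (taking the positive root), δ = (−42000 + √14981760000.00) / 134000 ≈ 0.600.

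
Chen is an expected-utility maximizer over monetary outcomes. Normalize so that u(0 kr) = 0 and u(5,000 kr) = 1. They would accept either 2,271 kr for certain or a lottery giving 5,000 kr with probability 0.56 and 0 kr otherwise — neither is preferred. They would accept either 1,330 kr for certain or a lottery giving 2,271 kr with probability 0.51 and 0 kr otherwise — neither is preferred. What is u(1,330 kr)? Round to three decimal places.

From the first indifference, u(2,271 kr) = 0.56·u(5,000 kr) + 0.44·u(0 kr) = 0.56·1 + 0.44·0 = 0.56.
Chaining: u(1,330 kr) = 0.51·0.56 + 0.49·0.00 = 0.2856.

0.286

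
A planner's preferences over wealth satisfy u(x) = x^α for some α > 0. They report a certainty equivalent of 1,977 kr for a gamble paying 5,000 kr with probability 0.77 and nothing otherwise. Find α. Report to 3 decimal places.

Since u(0) = 0, the lottery's EU is 0.77·5000^α.
Indifference: 1977^α = 0.77·5000^α, so (1977/5000)^α = 0.77.
Taking logs: α·ln(1977/5000) = ln(0.77), so α = -0.261365 / -0.927857 ≈ 0.282.

α ≈ 0.282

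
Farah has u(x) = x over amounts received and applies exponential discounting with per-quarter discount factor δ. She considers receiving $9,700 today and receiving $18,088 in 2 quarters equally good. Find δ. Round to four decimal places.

Indifference means u(9700) = δ^2 · u(18088), so δ^2 = u(9700)/u(18088).
With u(x) = x: δ^2 = 9700/18088 = 0.53627.
Hence δ = (0.53627)^(1/2) = 0.732303.

δ ≈ 0.7323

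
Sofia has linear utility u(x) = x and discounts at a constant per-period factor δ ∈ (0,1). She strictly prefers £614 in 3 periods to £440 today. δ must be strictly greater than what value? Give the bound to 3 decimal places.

δ > 0.895

Comparing present values: 440 < δ^3·614.
So δ^3 > 440/614 = 0.71661; taking the cube root of both positive sides preserves the inequality.
δ > 0.71661^(1/3) = 0.895.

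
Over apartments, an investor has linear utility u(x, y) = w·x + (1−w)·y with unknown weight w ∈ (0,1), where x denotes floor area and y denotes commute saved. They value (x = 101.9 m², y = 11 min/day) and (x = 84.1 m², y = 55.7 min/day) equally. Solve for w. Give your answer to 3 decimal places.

u(101.9,11) = u(84.1,55.7) means w·101.9 + (1−w)·11 = w·84.1 + (1−w)·55.7.
Rearranging, 17.8·w − 44.7·(1−w) = 0.
Hence w = 44.7/(17.8+44.7) = 44.7/62.5 = 0.715.

w = 0.715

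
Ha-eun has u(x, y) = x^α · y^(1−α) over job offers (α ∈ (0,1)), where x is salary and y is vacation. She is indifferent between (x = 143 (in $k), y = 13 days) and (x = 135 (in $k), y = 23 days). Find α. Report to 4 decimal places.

Indifference: 143^α · 13^(1−α) = 135^α · 23^(1−α).
Rearrange to (143/135)^α = (23/13)^(1−α) and take logs: α·0.0575699 = (1−α)·0.5705449.
With A = 0.0575699 and B = 0.5705449: α·A = (1−α)·B, so α = B/(A+B) = 0.5705449/0.6281148 ≈ 0.9083.

α ≈ 0.9083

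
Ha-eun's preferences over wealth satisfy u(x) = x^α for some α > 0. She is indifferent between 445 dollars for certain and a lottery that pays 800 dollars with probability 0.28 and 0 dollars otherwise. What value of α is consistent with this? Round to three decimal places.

α ≈ 2.170

Since u(0) = 0, the lottery's EU is 0.28·800^α.
Setting u(445) equal to that: 445^α = 0.28·800^α ⇒ (445/800)^α = 0.28.
Take logs: α = ln 0.28 / ln(445/800) ≈ 2.17031.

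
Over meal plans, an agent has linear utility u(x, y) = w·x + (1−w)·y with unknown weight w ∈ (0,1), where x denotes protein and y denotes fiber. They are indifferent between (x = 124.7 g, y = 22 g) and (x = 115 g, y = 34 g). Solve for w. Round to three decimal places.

w = 0.553

Indifference: w·124.7 + (1−w)·22 = w·115 + (1−w)·34.
Collecting terms: w·9.7 = (1−w)·12.
The marginal rate of substitution is 12/9.7, so w = 12/(9.7+12) = 0.553.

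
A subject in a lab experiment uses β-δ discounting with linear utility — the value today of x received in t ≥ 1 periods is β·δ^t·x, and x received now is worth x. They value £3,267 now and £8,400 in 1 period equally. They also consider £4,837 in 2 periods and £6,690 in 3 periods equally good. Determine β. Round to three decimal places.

The second indifference involves only future payoffs, so β cancels: β·δ^2·4837 = β·δ^3·6690, giving δ = 4837/6690 = 0.72302.
Substituting δ into 3267 = β·δ·8400: β = 3267/(6073.363) ≈ 0.538.

β ≈ 0.538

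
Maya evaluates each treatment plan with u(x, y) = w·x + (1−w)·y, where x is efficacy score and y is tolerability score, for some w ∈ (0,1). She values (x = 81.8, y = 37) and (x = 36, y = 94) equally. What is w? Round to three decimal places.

w = 0.554

Equating utilities: w·81.8 + (1−w)·37 = w·36 + (1−w)·94.
Collecting terms: w·45.8 = (1−w)·57.
So w/(1−w) = 57/45.8 = 1.2445, giving w = 57/(45.8+57) = 0.554.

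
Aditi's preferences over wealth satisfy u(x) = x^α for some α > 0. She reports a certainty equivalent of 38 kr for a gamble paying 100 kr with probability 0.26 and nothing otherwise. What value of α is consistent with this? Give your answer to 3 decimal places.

Since u(0) = 0, the lottery's EU is 0.26·100^α.
Indifference: 38^α = 0.26·100^α, so (38/100)^α = 0.26.
Taking logs: α·ln(38/100) = ln(0.26), so α = -1.347074 / -0.967584 ≈ 1.392.

α ≈ 1.392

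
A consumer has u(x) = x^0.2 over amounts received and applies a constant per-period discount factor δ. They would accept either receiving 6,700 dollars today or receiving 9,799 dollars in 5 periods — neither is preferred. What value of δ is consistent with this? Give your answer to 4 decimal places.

δ ≈ 0.9849

The payoff in 5 periods is discounted by δ^5, so u(6700) = δ^5·u(9799) and δ^5 = u(6700)/u(9799).
With u(x) = x^0.2: δ^5 = 6700^0.2/9799^0.2 = (6700/9799)^0.2 = 0.92678.
Hence δ = (0.92678)^(1/5) = 0.984908.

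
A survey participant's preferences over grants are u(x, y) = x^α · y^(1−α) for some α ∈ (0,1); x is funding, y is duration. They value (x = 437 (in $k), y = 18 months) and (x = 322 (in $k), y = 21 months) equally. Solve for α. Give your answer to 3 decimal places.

α ≈ 0.335

Set the two utilities equal: 437^α·18^(1−α) = 322^α·21^(1−α).
(437/322)^α = (21/18)^(1−α); take logs: α·ln(437/322) = (1−α)·ln(21/18), i.e. α·0.305382 = (1−α)·0.154151.
With A = 0.305382 and B = 0.154151: α·A = (1−α)·B, so α = B/(A+B) = 0.154151/0.459533 ≈ 0.335.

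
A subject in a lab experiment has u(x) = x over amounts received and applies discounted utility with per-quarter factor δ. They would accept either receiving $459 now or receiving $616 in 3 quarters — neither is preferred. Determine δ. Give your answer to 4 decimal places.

The payoff in 3 quarters is discounted by δ^3, so u(459) = δ^3·u(616) and δ^3 = u(459)/u(616).
With u(x) = x: δ^3 = 459/616 = 0.74513.
So δ = 0.74513^(1/3) ≈ 0.9066.

δ ≈ 0.9066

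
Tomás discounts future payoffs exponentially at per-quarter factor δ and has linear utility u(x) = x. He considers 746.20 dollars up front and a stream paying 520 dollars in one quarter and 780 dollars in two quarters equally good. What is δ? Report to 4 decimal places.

δ ≈ 0.7000

Present value of the stream is 520·δ + 780·δ². Indifference gives 520δ + 780δ² = 746.20.
That is, 780δ² + 520δ − 746.20 = 0, a quadratic in δ.
The positive root is δ = [−520 + √(520² + 4·780·746.20)] / (2·780) = (−520 + 1612.000)/1560 ≈ 0.7000.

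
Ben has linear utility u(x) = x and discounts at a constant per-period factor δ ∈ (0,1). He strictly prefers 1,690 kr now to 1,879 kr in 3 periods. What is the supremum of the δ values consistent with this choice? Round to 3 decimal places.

Comparing present values: 1690 > δ^3·1879.
Dividing by 1879: δ^3 < 0.89941. Both sides are positive, so the cube root keeps the direction.
δ < 0.89941^(1/3) = 0.965.

δ < 0.965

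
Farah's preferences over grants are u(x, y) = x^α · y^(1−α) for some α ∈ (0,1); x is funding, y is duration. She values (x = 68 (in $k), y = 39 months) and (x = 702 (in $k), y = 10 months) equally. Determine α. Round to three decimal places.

Set the two utilities equal: 68^α·39^(1−α) = 702^α·10^(1−α).
Rearrange to (68/702)^α = (10/39)^(1−α) and take logs: α·-2.334426 = (1−α)·-1.360977.
With A = -2.334426 and B = -1.360977: α·A = (1−α)·B, so α = B/(A+B) = -1.360977/-3.695403 ≈ 0.368.

α ≈ 0.368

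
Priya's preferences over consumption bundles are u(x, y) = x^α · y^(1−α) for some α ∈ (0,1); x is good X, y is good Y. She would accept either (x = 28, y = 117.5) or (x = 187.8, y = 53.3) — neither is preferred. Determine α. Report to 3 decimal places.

Set the two utilities equal: 28^α·117.5^(1−α) = 187.8^α·53.3^(1−α).
Taking logs: α·ln 28 + (1−α)·ln 117.5 = α·ln 187.8 + (1−α)·ln 53.3, i.e. α·-1.903173 = (1−α)·-0.790502.
Thus α·(-2.693675) = -0.790502, so α = -0.790502/-2.693675 ≈ 0.293.

α ≈ 0.293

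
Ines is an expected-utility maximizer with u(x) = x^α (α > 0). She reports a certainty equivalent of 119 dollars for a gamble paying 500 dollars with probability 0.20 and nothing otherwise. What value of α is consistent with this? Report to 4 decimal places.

Since u(0) = 0, the lottery's EU is 0.20·500^α.
Equating: 119^α = 0.20·500^α, i.e. 0.2380^α = 0.20.
Taking logs: α·ln(119/500) = ln(0.20), so α = -1.6094379 / -1.4354846 ≈ 1.1212.

α ≈ 1.1212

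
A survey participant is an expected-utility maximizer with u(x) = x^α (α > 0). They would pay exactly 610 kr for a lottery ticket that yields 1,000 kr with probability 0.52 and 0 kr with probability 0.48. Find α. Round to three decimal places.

EU(lottery) = 0.52·1000^α + 0.48·0 = 0.52·1000^α.
Setting u(610) equal to that: 610^α = 0.52·1000^α ⇒ (610/1000)^α = 0.52.
Take logs: α = ln 0.52 / ln(610/1000) ≈ 1.32294.

α ≈ 1.323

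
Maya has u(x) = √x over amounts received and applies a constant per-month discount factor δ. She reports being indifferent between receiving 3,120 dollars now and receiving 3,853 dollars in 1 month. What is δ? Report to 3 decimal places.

δ ≈ 0.900

Indifference means u(3120) = δ · u(3853), so δ = u(3120)/u(3853).
Since u(x) = √x, δ = √(3120/3853) = 0.89987.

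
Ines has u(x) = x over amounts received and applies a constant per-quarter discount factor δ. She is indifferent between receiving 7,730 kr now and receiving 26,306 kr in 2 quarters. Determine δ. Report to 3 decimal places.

δ ≈ 0.542

The payoff in 2 quarters is discounted by δ^2, so u(7730) = δ^2·u(26306) and δ^2 = u(7730)/u(26306).
With u(x) = x: δ^2 = 7730/26306 = 0.29385.
So δ = 0.29385^(1/2) ≈ 0.542.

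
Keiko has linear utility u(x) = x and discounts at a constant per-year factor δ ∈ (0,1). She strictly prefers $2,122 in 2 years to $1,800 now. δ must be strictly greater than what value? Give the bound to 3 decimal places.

δ > 0.921

Comparing present values: 1800 < δ^2·2122.
Dividing by 2122: δ^2 > 0.84826. Both sides are positive, so the square root keeps the direction.
δ > 0.84826^(1/2) = 0.921.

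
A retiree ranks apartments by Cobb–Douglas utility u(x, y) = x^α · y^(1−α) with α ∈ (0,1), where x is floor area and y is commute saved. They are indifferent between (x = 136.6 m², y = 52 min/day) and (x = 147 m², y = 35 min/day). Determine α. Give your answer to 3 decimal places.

α ≈ 0.844

Set the two utilities equal: 136.6^α·52^(1−α) = 147^α·35^(1−α).
Rearrange to (136.6/147)^α = (35/52)^(1−α) and take logs: α·-0.073376 = (1−α)·-0.395896.
Thus α·(-0.469272) = -0.395896, so α = -0.395896/-0.469272 ≈ 0.844.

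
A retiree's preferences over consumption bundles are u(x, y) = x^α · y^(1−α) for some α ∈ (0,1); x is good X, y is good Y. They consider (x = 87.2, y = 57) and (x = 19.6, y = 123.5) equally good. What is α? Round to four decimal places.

α ≈ 0.3412

Indifference: 87.2^α · 57^(1−α) = 19.6^α · 123.5^(1−α).
(87.2/19.6)^α = (123.5/57)^(1−α); take logs: α·ln(87.2/19.6) = (1−α)·ln(123.5/57), i.e. α·1.4926748 = (1−α)·0.7731899.
With A = 1.4926748 and B = 0.7731899: α·A = (1−α)·B, so α = B/(A+B) = 0.7731899/2.2658647 ≈ 0.3412.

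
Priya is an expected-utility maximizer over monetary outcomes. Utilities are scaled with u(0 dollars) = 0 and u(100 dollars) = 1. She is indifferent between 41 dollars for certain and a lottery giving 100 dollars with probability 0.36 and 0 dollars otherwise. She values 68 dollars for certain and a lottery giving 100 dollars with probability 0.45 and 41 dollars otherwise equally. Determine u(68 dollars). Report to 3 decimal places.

0.648

First, u(41 dollars) = 0.36·u(100 dollars) + 0.64·u(0 dollars) = 0.36.
Then u(68 dollars) = 0.45·u(100 dollars) + 0.55·u(41 dollars) = 0.45·1.00 + 0.55·0.36 = 0.6480.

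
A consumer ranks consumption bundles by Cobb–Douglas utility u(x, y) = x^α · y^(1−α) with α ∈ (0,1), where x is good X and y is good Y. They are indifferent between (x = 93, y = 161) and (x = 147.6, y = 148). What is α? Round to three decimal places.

The Cobb–Douglas utilities coincide, so 93^α·161^(1−α) = 147.6^α·148^(1−α).
Rearrange to (93/147.6)^α = (148/161)^(1−α) and take logs: α·-0.461906 = (1−α)·-0.084192.
Thus α·(-0.546098) = -0.084192, so α = -0.084192/-0.546098 ≈ 0.154.

α ≈ 0.154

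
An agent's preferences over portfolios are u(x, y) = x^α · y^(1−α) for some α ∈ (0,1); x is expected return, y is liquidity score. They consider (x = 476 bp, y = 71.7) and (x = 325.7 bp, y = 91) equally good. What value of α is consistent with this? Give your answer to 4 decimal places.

The Cobb–Douglas utilities coincide, so 476^α·71.7^(1−α) = 325.7^α·91^(1−α).
(476/325.7)^α = (91/71.7)^(1−α); take logs: α·ln(476/325.7) = (1−α)·ln(91/71.7), i.e. α·0.3794411 = (1−α)·0.2383688.
Thus α·(0.6178099) = 0.2383688, so α = 0.2383688/0.6178099 ≈ 0.3858.

α ≈ 0.3858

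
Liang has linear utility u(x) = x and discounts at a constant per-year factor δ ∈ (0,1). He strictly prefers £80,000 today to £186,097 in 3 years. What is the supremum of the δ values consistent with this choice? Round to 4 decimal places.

Comparing present values: 80000 > δ^3·186097.
Dividing by 186097: δ^3 < 0.42988. Both sides are positive, so the cube root keeps the direction.
δ < (80000/186097)^(1/3) ≈ 0.7547.

δ < 0.7547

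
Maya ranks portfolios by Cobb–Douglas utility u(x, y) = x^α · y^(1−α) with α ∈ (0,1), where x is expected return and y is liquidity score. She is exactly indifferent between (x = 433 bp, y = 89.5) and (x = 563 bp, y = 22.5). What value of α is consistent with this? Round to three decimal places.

α ≈ 0.840

The Cobb–Douglas utilities coincide, so 433^α·89.5^(1−α) = 563^α·22.5^(1−α).
Rearrange to (433/563)^α = (22.5/89.5)^(1−α) and take logs: α·-0.262542 = (1−α)·-1.380723.
Thus α·(-1.643265) = -1.380723, so α = -1.380723/-1.643265 ≈ 0.840.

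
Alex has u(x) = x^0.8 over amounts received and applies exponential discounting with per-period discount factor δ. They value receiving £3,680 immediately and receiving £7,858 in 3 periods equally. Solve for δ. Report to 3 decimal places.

The payoff in 3 periods is discounted by δ^3, so u(3680) = δ^3·u(7858) and δ^3 = u(3680)/u(7858).
Since u(x) = x^0.8, δ^3 = (3680/7858)^0.8 = 0.46831^0.8 = 0.54504.
Hence δ = (0.54504)^(1/3) = 0.81685.

δ ≈ 0.817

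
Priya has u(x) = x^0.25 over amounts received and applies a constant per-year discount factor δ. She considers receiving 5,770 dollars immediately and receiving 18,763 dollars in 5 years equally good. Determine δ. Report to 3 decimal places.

δ ≈ 0.943

The payoff in 5 years is discounted by δ^5, so u(5770) = δ^5·u(18763) and δ^5 = u(5770)/u(18763).
With u(x) = x^0.25: δ^5 = 5770^0.25/18763^0.25 = (5770/18763)^0.25 = 0.74468.
Taking the 5th root: δ = 0.74468^(1/5) ≈ 0.943.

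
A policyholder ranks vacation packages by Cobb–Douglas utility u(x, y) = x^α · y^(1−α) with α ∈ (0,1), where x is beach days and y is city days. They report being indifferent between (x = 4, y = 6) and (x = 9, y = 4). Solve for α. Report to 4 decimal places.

α ≈ 0.3333

The Cobb–Douglas utilities coincide, so 4^α·6^(1−α) = 9^α·4^(1−α).
(4/9)^α = (4/6)^(1−α); take logs: α·ln(4/9) = (1−α)·ln(4/6), i.e. α·-0.8109302 = (1−α)·-0.4054651.
Thus α·(-1.2163953) = -0.4054651, so α = -0.4054651/-1.2163953 ≈ 0.3333.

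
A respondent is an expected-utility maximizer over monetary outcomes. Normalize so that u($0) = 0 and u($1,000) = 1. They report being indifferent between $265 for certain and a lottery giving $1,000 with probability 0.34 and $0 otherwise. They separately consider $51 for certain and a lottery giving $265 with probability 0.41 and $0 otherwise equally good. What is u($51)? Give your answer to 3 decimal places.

0.139

The first gamble pins u($265): it must equal 0.34·1 + 0.66·0 = 0.34.
The second indifference gives u($51) = 0.41·u($265) + 0.59·u($0) = 0.41·0.34 + 0.59·0.00 = 0.1394.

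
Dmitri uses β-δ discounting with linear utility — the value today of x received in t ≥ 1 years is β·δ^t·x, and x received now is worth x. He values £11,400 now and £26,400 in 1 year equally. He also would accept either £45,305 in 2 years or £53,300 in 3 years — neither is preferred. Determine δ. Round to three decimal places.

δ ≈ 0.850

The second indifference involves only future payoffs, so β cancels: β·δ^2·45305 = β·δ^3·53300, giving δ = 45305/53300 = 0.85000.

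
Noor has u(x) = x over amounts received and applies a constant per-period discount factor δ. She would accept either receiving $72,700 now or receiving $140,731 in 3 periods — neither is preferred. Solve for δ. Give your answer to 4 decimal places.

Indifference means u(72700) = δ^3 · u(140731), so δ^3 = u(72700)/u(140731).
With u(x) = x: δ^3 = 72700/140731 = 0.51659.
Taking the cube root: δ = 0.51659^(1/3) ≈ 0.8024.

δ ≈ 0.8024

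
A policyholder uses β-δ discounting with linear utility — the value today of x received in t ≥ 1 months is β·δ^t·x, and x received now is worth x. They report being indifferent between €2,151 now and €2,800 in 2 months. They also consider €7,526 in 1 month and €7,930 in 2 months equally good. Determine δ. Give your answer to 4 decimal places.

δ ≈ 0.9491

From the later pair, β·δ^1·7526 = β·δ^2·7930; dividing through, δ = 7526/7930 = 0.94905.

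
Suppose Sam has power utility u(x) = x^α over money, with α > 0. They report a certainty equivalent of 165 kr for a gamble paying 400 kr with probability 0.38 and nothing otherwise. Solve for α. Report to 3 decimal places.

α ≈ 1.093

EU(lottery) = 0.38·400^α + 0.62·0 = 0.38·400^α.
Equating: 165^α = 0.38·400^α, i.e. 0.4125^α = 0.38.
Take logs: α = ln 0.38 / ln(165/400) ≈ 1.09267.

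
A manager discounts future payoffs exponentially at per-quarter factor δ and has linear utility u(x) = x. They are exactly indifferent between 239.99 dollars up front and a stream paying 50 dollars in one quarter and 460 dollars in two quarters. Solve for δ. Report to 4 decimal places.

Equating present values: 239.99 = 50δ + 460δ².
Rearranged: 460δ² + 50δ − 239.99 = 0.
By the quadratic formula (taking the positive root), δ = (−50 + √444081.60) / 920 ≈ 0.6700.

δ ≈ 0.6700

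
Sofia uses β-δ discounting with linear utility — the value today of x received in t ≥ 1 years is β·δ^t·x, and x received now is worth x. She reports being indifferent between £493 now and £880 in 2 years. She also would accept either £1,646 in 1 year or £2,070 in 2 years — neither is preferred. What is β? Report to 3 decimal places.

β ≈ 0.886

Both payoffs in the second observation are in the future, so β drops out: δ^1·1646 = δ^2·2070 ⇒ δ = 1646/2070 = 0.79517.
Now use the now-vs-future pair: 493 = β·δ^2·880 gives β = 493/(0.63229·880) ≈ 0.886.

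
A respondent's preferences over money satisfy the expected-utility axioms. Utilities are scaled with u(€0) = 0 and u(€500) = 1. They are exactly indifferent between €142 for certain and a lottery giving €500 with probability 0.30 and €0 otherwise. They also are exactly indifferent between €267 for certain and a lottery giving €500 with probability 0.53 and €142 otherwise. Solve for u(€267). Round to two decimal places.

0.67

First, u(€142) = 0.30·u(€500) + 0.70·u(€0) = 0.30.
Chaining: u(€267) = 0.53·1.00 + 0.47·0.30 = 0.6710.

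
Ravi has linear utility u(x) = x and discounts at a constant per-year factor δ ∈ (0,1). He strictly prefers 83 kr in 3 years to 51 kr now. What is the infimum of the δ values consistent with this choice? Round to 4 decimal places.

Under u(x) = x this choice says 51 < δ^3·83.
Dividing by 83: δ^3 > 0.61446. Both sides are positive, so the cube root keeps the direction.
δ > (51/83)^(1/3) ≈ 0.8502.

δ > 0.8502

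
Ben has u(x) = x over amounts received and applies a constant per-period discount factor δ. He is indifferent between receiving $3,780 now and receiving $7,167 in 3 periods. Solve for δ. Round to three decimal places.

Indifference means u(3780) = δ^3 · u(7167), so δ^3 = u(3780)/u(7167).
With u(x) = x: δ^3 = 3780/7167 = 0.52742.
Taking the cube root: δ = 0.52742^(1/3) ≈ 0.808.

δ ≈ 0.808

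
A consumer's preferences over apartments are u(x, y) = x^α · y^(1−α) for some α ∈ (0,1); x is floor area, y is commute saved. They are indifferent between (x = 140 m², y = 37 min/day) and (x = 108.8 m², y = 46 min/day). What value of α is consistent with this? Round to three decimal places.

α ≈ 0.463

The Cobb–Douglas utilities coincide, so 140^α·37^(1−α) = 108.8^α·46^(1−α).
Rearrange to (140/108.8)^α = (46/37)^(1−α) and take logs: α·0.252131 = (1−α)·0.217723.
Thus α·(0.469854) = 0.217723, so α = 0.217723/0.469854 ≈ 0.463.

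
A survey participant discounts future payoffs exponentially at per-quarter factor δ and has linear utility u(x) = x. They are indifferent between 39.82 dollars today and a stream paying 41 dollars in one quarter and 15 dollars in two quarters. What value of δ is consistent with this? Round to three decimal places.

δ ≈ 0.760

Present value of the stream is 41·δ + 15·δ². Indifference gives 41δ + 15δ² = 39.82.
Rearranged: 15δ² + 41δ − 39.82 = 0.
The positive root is δ = [−41 + √(41² + 4·15·39.82)] / (2·15) = (−41 + 63.798)/30 ≈ 0.760.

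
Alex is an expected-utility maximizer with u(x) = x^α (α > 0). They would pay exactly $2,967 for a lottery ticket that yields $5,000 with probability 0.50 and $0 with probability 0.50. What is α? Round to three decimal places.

The lottery's expected utility is 0.50·u(5000) + 0.50·u(0) = 0.50·5000^α (since u(0) = 0 for α > 0).
Indifference: 2967^α = 0.50·5000^α, so (2967/5000)^α = 0.50.
Taking logs: α·ln(2967/5000) = ln(0.50), so α = -0.693147 / -0.521887 ≈ 1.328.

α ≈ 1.328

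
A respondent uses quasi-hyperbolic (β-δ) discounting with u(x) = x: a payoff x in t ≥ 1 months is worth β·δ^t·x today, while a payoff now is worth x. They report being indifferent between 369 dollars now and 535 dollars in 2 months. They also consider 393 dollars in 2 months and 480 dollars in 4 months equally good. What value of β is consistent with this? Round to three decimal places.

The second indifference involves only future payoffs, so β cancels: β·δ^2·393 = β·δ^4·480, giving δ^2 = 393/480 = 0.81875, so δ = 0.90485.
The first indifference: 369 = β·δ^2·535, so β = 369/(δ^2·535) = 369/(0.81875·535) ≈ 0.842.

β ≈ 0.842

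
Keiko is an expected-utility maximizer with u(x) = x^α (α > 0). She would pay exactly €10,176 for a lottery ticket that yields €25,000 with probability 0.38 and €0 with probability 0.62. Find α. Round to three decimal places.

α ≈ 1.076

EU(lottery) = 0.38·25000^α + 0.62·0 = 0.38·25000^α.
Equating: 10176^α = 0.38·25000^α, i.e. 0.4070^α = 0.38.
Take logs: α = ln 0.38 / ln(10176/25000) ≈ 1.07648.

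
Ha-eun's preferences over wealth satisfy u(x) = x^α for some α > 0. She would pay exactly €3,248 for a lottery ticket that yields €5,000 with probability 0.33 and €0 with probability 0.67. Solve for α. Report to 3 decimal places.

EU(lottery) = 0.33·5000^α + 0.67·0 = 0.33·5000^α.
Equating: 3248^α = 0.33·5000^α, i.e. 0.6496^α = 0.33.
Taking logs: α·ln(3248/5000) = ln(0.33), so α = -1.108663 / -0.431398 ≈ 2.570.

α ≈ 2.570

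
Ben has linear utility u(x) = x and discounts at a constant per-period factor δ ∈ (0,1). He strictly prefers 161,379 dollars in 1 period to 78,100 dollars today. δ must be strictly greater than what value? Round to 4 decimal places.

The preference means 78100 < δ·161379.
So δ > 78100/161379 = 0.48395.

δ > 0.4840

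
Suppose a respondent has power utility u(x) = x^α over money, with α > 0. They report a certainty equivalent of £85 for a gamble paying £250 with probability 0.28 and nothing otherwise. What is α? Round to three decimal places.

α ≈ 1.180

EU(lottery) = 0.28·250^α + 0.72·0 = 0.28·250^α.
Setting u(85) equal to that: 85^α = 0.28·250^α ⇒ (85/250)^α = 0.28.
α = ln(0.28) / ln(85/250) = -1.272966/-1.078810 ≈ 1.180.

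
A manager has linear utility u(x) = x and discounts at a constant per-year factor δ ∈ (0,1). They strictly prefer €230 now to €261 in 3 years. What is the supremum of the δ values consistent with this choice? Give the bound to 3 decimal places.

δ < 0.959

Comparing present values: 230 > δ^3·261.
Hence δ^3 < 230/261 = 0.88123, and x ↦ x^(1/3) is increasing on (0,∞).
δ < 0.88123^(1/3) = 0.959.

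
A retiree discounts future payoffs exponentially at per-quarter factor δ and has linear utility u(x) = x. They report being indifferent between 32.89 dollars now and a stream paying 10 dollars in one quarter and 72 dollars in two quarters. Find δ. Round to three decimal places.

δ ≈ 0.610

Equating present values: 32.89 = 10δ + 72δ².
Rearranged: 72δ² + 10δ − 32.89 = 0.
The positive root is δ = [−10 + √(10² + 4·72·32.89)] / (2·72) = (−10 + 97.838)/144 ≈ 0.610.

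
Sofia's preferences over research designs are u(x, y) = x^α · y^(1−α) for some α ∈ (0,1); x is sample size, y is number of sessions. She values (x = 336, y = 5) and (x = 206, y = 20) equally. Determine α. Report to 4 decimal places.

Indifference: 336^α · 5^(1−α) = 206^α · 20^(1−α).
(336/206)^α = (20/5)^(1−α); take logs: α·ln(336/206) = (1−α)·ln(20/5), i.e. α·0.4892350 = (1−α)·1.3862944.
Thus α·(1.8755294) = 1.3862944, so α = 1.3862944/1.8755294 ≈ 0.7391.

α ≈ 0.7391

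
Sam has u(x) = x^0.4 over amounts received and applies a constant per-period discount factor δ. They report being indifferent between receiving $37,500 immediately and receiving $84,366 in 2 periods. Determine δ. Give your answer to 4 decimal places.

Equating discounted utilities: u(37500) = δ^2·u(84366) ⇒ δ^2 = u(37500)/u(84366).
Since u(x) = x^0.4, δ^2 = (37500/84366)^0.4 = 0.44449^0.4 = 0.72301.
So δ = 0.72301^(1/2) ≈ 0.8503.

δ ≈ 0.8503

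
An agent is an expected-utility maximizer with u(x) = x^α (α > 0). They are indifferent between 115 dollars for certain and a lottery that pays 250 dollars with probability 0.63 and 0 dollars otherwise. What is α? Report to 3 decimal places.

Since u(0) = 0, the lottery's EU is 0.63·250^α.
Indifference: 115^α = 0.63·250^α, so (115/250)^α = 0.63.
α = ln(0.63) / ln(115/250) = -0.462035/-0.776529 ≈ 0.595.

α ≈ 0.595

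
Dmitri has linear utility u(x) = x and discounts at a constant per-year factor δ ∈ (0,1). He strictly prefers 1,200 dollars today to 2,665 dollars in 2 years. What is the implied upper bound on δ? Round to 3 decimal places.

δ < 0.671

Under u(x) = x this choice says 1200 > δ^2·2665.
So δ^2 < 1200/2665 = 0.45028; taking the square root of both positive sides preserves the inequality.
δ < (1200/2665)^(1/2) ≈ 0.671.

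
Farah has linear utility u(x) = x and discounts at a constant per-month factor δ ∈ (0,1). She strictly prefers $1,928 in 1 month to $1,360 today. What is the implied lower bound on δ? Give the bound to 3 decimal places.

Comparing present values: 1360 < δ·1928.
Dividing through by 1928 gives δ > 0.70539.

δ > 0.705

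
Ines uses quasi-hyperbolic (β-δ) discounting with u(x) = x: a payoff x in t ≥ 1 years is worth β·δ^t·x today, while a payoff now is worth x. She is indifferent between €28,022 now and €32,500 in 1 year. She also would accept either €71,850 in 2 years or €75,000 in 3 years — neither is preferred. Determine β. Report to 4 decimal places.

From the later pair, β·δ^2·71850 = β·δ^3·75000; dividing through, δ = 71850/75000 = 0.95800.
The first indifference: 28022 = β·δ·32500, so β = 28022/(δ·32500) = 28022/(0.95800·32500) ≈ 0.9000.

β ≈ 0.9000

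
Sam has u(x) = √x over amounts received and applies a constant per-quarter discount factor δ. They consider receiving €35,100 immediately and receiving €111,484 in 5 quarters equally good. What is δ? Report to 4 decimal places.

Equating discounted utilities: u(35100) = δ^5·u(111484) ⇒ δ^5 = u(35100)/u(111484).
Since u(x) = √x, δ^5 = √(35100/111484) = 0.56111.
Hence δ = (0.56111)^(1/5) = 0.890860.

δ ≈ 0.8909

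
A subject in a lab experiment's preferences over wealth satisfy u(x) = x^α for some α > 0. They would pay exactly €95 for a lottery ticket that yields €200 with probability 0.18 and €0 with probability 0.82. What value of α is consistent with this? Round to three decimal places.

α ≈ 2.303

Since u(0) = 0, the lottery's EU is 0.18·200^α.
Indifference: 95^α = 0.18·200^α, so (95/200)^α = 0.18.
α = ln(0.18) / ln(95/200) = -1.714798/-0.744440 ≈ 2.303.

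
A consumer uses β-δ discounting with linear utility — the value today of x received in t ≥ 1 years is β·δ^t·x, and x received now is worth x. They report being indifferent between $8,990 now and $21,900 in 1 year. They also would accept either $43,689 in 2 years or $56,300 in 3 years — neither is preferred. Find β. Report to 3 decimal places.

The second indifference involves only future payoffs, so β cancels: β·δ^2·43689 = β·δ^3·56300, giving δ = 43689/56300 = 0.77600.
Substituting δ into 8990 = β·δ·21900: β = 8990/(16994.478) ≈ 0.529.

β ≈ 0.529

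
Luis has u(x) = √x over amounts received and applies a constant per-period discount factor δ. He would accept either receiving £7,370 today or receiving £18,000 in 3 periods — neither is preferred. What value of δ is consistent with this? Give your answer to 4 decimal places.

δ ≈ 0.8617

The payoff in 3 periods is discounted by δ^3, so u(7370) = δ^3·u(18000) and δ^3 = u(7370)/u(18000).
With u(x) = √x: δ^3 = √7370/√18000 = √(7370/18000) = 0.63988.
So δ = 0.63988^(1/3) ≈ 0.8617.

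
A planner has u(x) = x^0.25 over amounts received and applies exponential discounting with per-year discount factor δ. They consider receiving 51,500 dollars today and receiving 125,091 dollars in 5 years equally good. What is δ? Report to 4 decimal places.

δ ≈ 0.9566

The payoff in 5 years is discounted by δ^5, so u(51500) = δ^5·u(125091) and δ^5 = u(51500)/u(125091).
Since u(x) = x^0.25, δ^5 = (51500/125091)^0.25 = 0.41170^0.25 = 0.80102.
So δ = 0.80102^(1/5) ≈ 0.9566.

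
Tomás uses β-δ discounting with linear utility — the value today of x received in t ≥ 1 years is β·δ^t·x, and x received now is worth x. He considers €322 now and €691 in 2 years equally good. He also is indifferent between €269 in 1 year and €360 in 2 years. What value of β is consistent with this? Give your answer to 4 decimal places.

From the later pair, β·δ^1·269 = β·δ^2·360; dividing through, δ = 269/360 = 0.74722.
The first indifference: 322 = β·δ^2·691, so β = 322/(δ^2·691) = 322/(0.55834·691) ≈ 0.8346.

β ≈ 0.8346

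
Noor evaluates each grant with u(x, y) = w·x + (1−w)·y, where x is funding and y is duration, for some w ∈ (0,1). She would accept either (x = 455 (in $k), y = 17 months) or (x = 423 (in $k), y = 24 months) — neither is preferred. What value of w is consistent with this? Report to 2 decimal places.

w = 0.18

Indifference: w·455 + (1−w)·17 = w·423 + (1−w)·24.
Rearranging, 32·w − 7·(1−w) = 0.
Hence w = 7/(32+7) = 7/39 = 0.18.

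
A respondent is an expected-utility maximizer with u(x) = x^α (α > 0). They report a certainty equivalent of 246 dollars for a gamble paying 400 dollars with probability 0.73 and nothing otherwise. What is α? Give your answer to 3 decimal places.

The lottery's expected utility is 0.73·u(400) + 0.27·u(0) = 0.73·400^α (since u(0) = 0 for α > 0).
Equating: 246^α = 0.73·400^α, i.e. 0.6150^α = 0.73.
Taking logs: α·ln(246/400) = ln(0.73), so α = -0.314711 / -0.486133 ≈ 0.647.

α ≈ 0.647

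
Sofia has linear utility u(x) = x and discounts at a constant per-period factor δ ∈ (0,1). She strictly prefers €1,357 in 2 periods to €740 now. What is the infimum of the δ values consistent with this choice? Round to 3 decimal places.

δ > 0.738

The preference means 740 < δ^2·1357.
Dividing by 1357: δ^2 > 0.54532. Both sides are positive, so the square root keeps the direction.
δ > (740/1357)^(1/2) ≈ 0.738.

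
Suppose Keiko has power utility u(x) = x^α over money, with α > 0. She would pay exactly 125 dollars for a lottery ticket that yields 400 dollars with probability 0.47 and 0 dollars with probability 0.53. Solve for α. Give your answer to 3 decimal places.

The lottery's expected utility is 0.47·u(400) + 0.53·u(0) = 0.47·400^α (since u(0) = 0 for α > 0).
Equating: 125^α = 0.47·400^α, i.e. 0.3125^α = 0.47.
α = ln(0.47) / ln(125/400) = -0.755023/-1.163151 ≈ 0.649.

α ≈ 0.649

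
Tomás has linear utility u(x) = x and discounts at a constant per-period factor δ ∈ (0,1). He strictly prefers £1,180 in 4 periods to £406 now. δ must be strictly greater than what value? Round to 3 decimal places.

δ > 0.766

Comparing present values: 406 < δ^4·1180.
Hence δ^4 > 406/1180 = 0.34407, and x ↦ x^(1/4) is increasing on (0,∞).
δ > (406/1180)^(1/4) ≈ 0.766.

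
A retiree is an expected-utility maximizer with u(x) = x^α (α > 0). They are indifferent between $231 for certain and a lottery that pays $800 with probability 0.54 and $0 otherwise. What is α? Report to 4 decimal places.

The lottery's expected utility is 0.54·u(800) + 0.46·u(0) = 0.54·800^α (since u(0) = 0 for α > 0).
Setting u(231) equal to that: 231^α = 0.54·800^α ⇒ (231/800)^α = 0.54.
Taking logs: α·ln(231/800) = ln(0.54), so α = -0.6161861 / -1.2421940 ≈ 0.4960.

α ≈ 0.4960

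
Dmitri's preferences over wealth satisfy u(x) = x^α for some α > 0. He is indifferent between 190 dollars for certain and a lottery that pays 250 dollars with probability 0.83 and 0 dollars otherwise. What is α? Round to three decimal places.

α ≈ 0.679

Since u(0) = 0, the lottery's EU is 0.83·250^α.
Setting u(190) equal to that: 190^α = 0.83·250^α ⇒ (190/250)^α = 0.83.
Taking logs: α·ln(190/250) = ln(0.83), so α = -0.186330 / -0.274437 ≈ 0.679.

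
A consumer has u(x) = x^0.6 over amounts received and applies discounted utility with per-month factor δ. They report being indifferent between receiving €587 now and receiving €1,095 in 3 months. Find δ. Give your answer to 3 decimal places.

The payoff in 3 months is discounted by δ^3, so u(587) = δ^3·u(1095) and δ^3 = u(587)/u(1095).
Since u(x) = x^0.6, δ^3 = (587/1095)^0.6 = 0.53607^0.6 = 0.68791.
Taking the cube root: δ = 0.68791^(1/3) ≈ 0.883.

δ ≈ 0.883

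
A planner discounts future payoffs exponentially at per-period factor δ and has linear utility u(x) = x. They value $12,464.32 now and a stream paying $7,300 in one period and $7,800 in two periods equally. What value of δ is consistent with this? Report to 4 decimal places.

δ ≈ 0.8800

The stream is worth 7300δ + 7800δ² today, so 7300δ + 7800δ² = 12464.32.
So 7800δ² + 7300δ − 12464.32 = 0.
δ = (−7300 + √(7300² + 4·7800·12464.32)) / (2·7800) = (−7300 + √442176784.00) / 15600 ≈ 0.8800.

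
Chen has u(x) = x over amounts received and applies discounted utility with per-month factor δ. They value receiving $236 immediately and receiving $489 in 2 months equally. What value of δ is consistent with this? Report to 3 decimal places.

The payoff in 2 months is discounted by δ^2, so u(236) = δ^2·u(489) and δ^2 = u(236)/u(489).
With u(x) = x: δ^2 = 236/489 = 0.48262.
Hence δ = (0.48262)^(1/2) = 0.69471.

δ ≈ 0.695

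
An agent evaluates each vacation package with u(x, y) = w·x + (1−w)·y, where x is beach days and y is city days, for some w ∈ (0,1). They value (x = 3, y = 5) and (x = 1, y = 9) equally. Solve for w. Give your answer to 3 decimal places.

w = 0.667

Equating utilities: w·3 + (1−w)·5 = w·1 + (1−w)·9.
w·(3−1) = (1−w)·(9−5), i.e. w·2 = (1−w)·4.
Hence w = 4/(2+4) = 4/6 = 0.667.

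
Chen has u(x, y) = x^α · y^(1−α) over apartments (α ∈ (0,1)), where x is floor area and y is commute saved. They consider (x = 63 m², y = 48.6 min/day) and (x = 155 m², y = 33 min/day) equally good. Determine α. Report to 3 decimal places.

Set the two utilities equal: 63^α·48.6^(1−α) = 155^α·33^(1−α).
(63/155)^α = (33/48.6)^(1−α); take logs: α·ln(63/155) = (1−α)·ln(33/48.6), i.e. α·-0.900290 = (1−α)·-0.387116.
Thus α·(-1.287406) = -0.387116, so α = -0.387116/-1.287406 ≈ 0.301.

α ≈ 0.301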